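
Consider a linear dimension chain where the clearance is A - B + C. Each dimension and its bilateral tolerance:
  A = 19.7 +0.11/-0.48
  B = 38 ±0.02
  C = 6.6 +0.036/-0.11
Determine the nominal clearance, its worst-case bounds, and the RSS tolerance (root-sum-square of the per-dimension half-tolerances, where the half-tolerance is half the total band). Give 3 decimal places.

Stack each dimension's contribution:
  +A: nom +19.700 → Σnom=19.700; wc +0.110/-0.480 → slack +0.110/-0.480; half-tol=0.295, Σhalf²=0.087025
  -B: nom -38.000 → Σnom=-18.300; wc +0.020/-0.020 → slack +0.130/-0.500; half-tol=0.020, Σhalf²=0.087425
  +C: nom +6.600 → Σnom=-11.700; wc +0.036/-0.110 → slack +0.166/-0.610; half-tol=0.073, Σhalf²=0.092754
Nominal = -11.700. Worst-case = [-11.700 - 0.610, -11.700 + 0.166] = [-12.310, -11.534]. RSS = √0.092754 = 0.305.

nominal=-11.700 wc=[-12.310,-11.534] rss=0.305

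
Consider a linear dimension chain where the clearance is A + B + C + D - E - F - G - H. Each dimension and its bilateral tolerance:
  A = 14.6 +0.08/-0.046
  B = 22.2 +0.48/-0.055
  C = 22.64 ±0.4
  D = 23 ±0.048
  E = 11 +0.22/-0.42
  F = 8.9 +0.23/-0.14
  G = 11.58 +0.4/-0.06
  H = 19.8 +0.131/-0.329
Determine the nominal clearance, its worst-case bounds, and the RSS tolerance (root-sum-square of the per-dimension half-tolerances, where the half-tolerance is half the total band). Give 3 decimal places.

Stack each dimension's contribution:
  +A: nom +14.600 → Σnom=14.600; wc +0.080/-0.046 → slack +0.080/-0.046; half-tol=0.063, Σhalf²=0.003969
  +B: nom +22.200 → Σnom=36.800; wc +0.480/-0.055 → slack +0.560/-0.101; half-tol=0.268, Σhalf²=0.075525
  +C: nom +22.640 → Σnom=59.440; wc +0.400/-0.400 → slack +0.960/-0.501; half-tol=0.400, Σhalf²=0.235525
  +D: nom +23.000 → Σnom=82.440; wc +0.048/-0.048 → slack +1.008/-0.549; half-tol=0.048, Σhalf²=0.237829
  -E: nom -11.000 → Σnom=71.440; wc +0.420/-0.220 → slack +1.428/-0.769; half-tol=0.320, Σhalf²=0.340229
  -F: nom -8.900 → Σnom=62.540; wc +0.140/-0.230 → slack +1.568/-0.999; half-tol=0.185, Σhalf²=0.374454
  -G: nom -11.580 → Σnom=50.960; wc +0.060/-0.400 → slack +1.628/-1.399; half-tol=0.230, Σhalf²=0.427354
  -H: nom -19.800 → Σnom=31.160; wc +0.329/-0.131 → slack +1.957/-1.530; half-tol=0.230, Σhalf²=0.480254
Nominal = 31.160. Worst-case = [31.160 - 1.530, 31.160 + 1.957] = [29.630, 33.117]. RSS = √0.480254 = 0.693.

nominal=31.160 wc=[29.630,33.117] rss=0.693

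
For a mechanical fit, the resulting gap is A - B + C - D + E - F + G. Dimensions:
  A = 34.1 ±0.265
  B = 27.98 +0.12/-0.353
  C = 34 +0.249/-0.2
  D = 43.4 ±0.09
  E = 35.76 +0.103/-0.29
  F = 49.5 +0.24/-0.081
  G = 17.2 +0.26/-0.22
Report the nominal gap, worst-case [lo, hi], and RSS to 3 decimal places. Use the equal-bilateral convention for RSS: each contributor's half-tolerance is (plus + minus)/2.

Stack each dimension's contribution:
  +A: nom +34.100 → Σnom=34.100; wc +0.265/-0.265 → slack +0.265/-0.265; half-tol=0.265, Σhalf²=0.070225
  -B: nom -27.980 → Σnom=6.120; wc +0.353/-0.120 → slack +0.618/-0.385; half-tol=0.236, Σhalf²=0.126157
  +C: nom +34.000 → Σnom=40.120; wc +0.249/-0.200 → slack +0.867/-0.585; half-tol=0.225, Σhalf²=0.176558
  -D: nom -43.400 → Σnom=-3.280; wc +0.090/-0.090 → slack +0.957/-0.675; half-tol=0.090, Σhalf²=0.184658
  +E: nom +35.760 → Σnom=32.480; wc +0.103/-0.290 → slack +1.060/-0.965; half-tol=0.196, Σhalf²=0.223270
  -F: nom -49.500 → Σnom=-17.020; wc +0.081/-0.240 → slack +1.141/-1.205; half-tol=0.161, Σhalf²=0.249030
  +G: nom +17.200 → Σnom=0.180; wc +0.260/-0.220 → slack +1.401/-1.425; half-tol=0.240, Σhalf²=0.306630
Nominal = 0.180. Worst-case = [0.180 - 1.425, 0.180 + 1.401] = [-1.245, 1.581]. RSS = √0.306630 = 0.554.

nominal=0.180 wc=[-1.245,1.581] rss=0.554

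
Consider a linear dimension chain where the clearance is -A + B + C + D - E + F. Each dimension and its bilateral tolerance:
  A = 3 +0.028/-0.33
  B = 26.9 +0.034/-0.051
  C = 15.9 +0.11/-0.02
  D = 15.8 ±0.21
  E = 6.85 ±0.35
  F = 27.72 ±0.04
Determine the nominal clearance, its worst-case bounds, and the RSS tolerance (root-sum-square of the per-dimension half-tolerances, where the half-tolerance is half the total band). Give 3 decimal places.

Stack each dimension's contribution:
  -A: nom -3.000 → Σnom=-3.000; wc +0.330/-0.028 → slack +0.330/-0.028; half-tol=0.179, Σhalf²=0.032041
  +B: nom +26.900 → Σnom=23.900; wc +0.034/-0.051 → slack +0.364/-0.079; half-tol=0.042, Σhalf²=0.033847
  +C: nom +15.900 → Σnom=39.800; wc +0.110/-0.020 → slack +0.474/-0.099; half-tol=0.065, Σhalf²=0.038072
  +D: nom +15.800 → Σnom=55.600; wc +0.210/-0.210 → slack +0.684/-0.309; half-tol=0.210, Σhalf²=0.082172
  -E: nom -6.850 → Σnom=48.750; wc +0.350/-0.350 → slack +1.034/-0.659; half-tol=0.350, Σhalf²=0.204672
  +F: nom +27.720 → Σnom=76.470; wc +0.040/-0.040 → slack +1.074/-0.699; half-tol=0.040, Σhalf²=0.206272
Nominal = 76.470. Worst-case = [76.470 - 0.699, 76.470 + 1.074] = [75.771, 77.544]. RSS = √0.206272 = 0.454.

nominal=76.470 wc=[75.771,77.544] rss=0.454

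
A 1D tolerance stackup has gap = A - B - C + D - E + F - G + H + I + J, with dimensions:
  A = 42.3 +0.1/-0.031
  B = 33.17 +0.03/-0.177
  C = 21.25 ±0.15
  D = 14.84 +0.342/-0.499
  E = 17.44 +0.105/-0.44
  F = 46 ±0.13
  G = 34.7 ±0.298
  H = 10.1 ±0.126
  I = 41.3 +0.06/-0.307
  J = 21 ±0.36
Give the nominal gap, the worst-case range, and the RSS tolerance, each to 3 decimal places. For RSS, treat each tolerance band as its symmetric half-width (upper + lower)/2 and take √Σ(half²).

Stack each dimension's contribution:
  +A: nom +42.300 → Σnom=42.300; wc +0.100/-0.031 → slack +0.100/-0.031; half-tol=0.066, Σhalf²=0.004290
  -B: nom -33.170 → Σnom=9.130; wc +0.177/-0.030 → slack +0.277/-0.061; half-tol=0.103, Σhalf²=0.015003
  -C: nom -21.250 → Σnom=-12.120; wc +0.150/-0.150 → slack +0.427/-0.211; half-tol=0.150, Σhalf²=0.037503
  +D: nom +14.840 → Σnom=2.720; wc +0.342/-0.499 → slack +0.769/-0.710; half-tol=0.420, Σhalf²=0.214323
  -E: nom -17.440 → Σnom=-14.720; wc +0.440/-0.105 → slack +1.209/-0.815; half-tol=0.273, Σhalf²=0.288579
  +F: nom +46.000 → Σnom=31.280; wc +0.130/-0.130 → slack +1.339/-0.945; half-tol=0.130, Σhalf²=0.305479
  -G: nom -34.700 → Σnom=-3.420; wc +0.298/-0.298 → slack +1.637/-1.243; half-tol=0.298, Σhalf²=0.394283
  +H: nom +10.100 → Σnom=6.680; wc +0.126/-0.126 → slack +1.763/-1.369; half-tol=0.126, Σhalf²=0.410159
  +I: nom +41.300 → Σnom=47.980; wc +0.060/-0.307 → slack +1.823/-1.676; half-tol=0.183, Σhalf²=0.443831
  +J: nom +21.000 → Σnom=68.980; wc +0.360/-0.360 → slack +2.183/-2.036; half-tol=0.360, Σhalf²=0.573431
Nominal = 68.980. Worst-case = [68.980 - 2.036, 68.980 + 2.183] = [66.944, 71.163]. RSS = √0.573431 = 0.757.

nominal=68.980 wc=[66.944,71.163] rss=0.757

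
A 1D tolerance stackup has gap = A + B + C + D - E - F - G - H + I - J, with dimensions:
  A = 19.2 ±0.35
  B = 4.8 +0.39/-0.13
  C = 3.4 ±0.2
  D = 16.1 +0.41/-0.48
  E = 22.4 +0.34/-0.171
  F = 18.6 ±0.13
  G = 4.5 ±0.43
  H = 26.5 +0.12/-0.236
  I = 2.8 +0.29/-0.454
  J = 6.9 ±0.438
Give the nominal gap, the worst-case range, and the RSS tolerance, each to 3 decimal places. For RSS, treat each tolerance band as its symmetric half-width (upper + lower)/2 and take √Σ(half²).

Stack each dimension's contribution:
  +A: nom +19.200 → Σnom=19.200; wc +0.350/-0.350 → slack +0.350/-0.350; half-tol=0.350, Σhalf²=0.122500
  +B: nom +4.800 → Σnom=24.000; wc +0.390/-0.130 → slack +0.740/-0.480; half-tol=0.260, Σhalf²=0.190100
  +C: nom +3.400 → Σnom=27.400; wc +0.200/-0.200 → slack +0.940/-0.680; half-tol=0.200, Σhalf²=0.230100
  +D: nom +16.100 → Σnom=43.500; wc +0.410/-0.480 → slack +1.350/-1.160; half-tol=0.445, Σhalf²=0.428125
  -E: nom -22.400 → Σnom=21.100; wc +0.171/-0.340 → slack +1.521/-1.500; half-tol=0.256, Σhalf²=0.493405
  -F: nom -18.600 → Σnom=2.500; wc +0.130/-0.130 → slack +1.651/-1.630; half-tol=0.130, Σhalf²=0.510305
  -G: nom -4.500 → Σnom=-2.000; wc +0.430/-0.430 → slack +2.081/-2.060; half-tol=0.430, Σhalf²=0.695205
  -H: nom -26.500 → Σnom=-28.500; wc +0.236/-0.120 → slack +2.317/-2.180; half-tol=0.178, Σhalf²=0.726889
  +I: nom +2.800 → Σnom=-25.700; wc +0.290/-0.454 → slack +2.607/-2.634; half-tol=0.372, Σhalf²=0.865273
  -J: nom -6.900 → Σnom=-32.600; wc +0.438/-0.438 → slack +3.045/-3.072; half-tol=0.438, Σhalf²=1.057117
Nominal = -32.600. Worst-case = [-32.600 - 3.072, -32.600 + 3.045] = [-35.672, -29.555]. RSS = √1.057117 = 1.028.

nominal=-32.600 wc=[-35.672,-29.555] rss=1.028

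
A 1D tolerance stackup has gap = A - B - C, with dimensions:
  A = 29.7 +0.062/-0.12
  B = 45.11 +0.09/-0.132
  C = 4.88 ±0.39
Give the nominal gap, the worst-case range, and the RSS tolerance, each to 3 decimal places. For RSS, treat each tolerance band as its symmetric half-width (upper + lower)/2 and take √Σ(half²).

Stack each dimension's contribution:
  +A: nom +29.700 → Σnom=29.700; wc +0.062/-0.120 → slack +0.062/-0.120; half-tol=0.091, Σhalf²=0.008281
  -B: nom -45.110 → Σnom=-15.410; wc +0.132/-0.090 → slack +0.194/-0.210; half-tol=0.111, Σhalf²=0.020602
  -C: nom -4.880 → Σnom=-20.290; wc +0.390/-0.390 → slack +0.584/-0.600; half-tol=0.390, Σhalf²=0.172702
Nominal = -20.290. Worst-case = [-20.290 - 0.600, -20.290 + 0.584] = [-20.890, -19.706]. RSS = √0.172702 = 0.416.

nominal=-20.290 wc=[-20.890,-19.706] rss=0.416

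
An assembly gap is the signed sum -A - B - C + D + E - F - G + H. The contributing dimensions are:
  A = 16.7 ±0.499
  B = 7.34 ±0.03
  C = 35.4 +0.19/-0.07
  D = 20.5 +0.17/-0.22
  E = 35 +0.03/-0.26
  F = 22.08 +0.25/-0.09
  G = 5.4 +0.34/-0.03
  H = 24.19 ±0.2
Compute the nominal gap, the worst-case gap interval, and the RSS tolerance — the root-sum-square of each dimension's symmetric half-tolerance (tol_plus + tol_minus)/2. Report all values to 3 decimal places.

Stack each dimension's contribution:
  -A: nom -16.700 → Σnom=-16.700; wc +0.499/-0.499 → slack +0.499/-0.499; half-tol=0.499, Σhalf²=0.249001
  -B: nom -7.340 → Σnom=-24.040; wc +0.030/-0.030 → slack +0.529/-0.529; half-tol=0.030, Σhalf²=0.249901
  -C: nom -35.400 → Σnom=-59.440; wc +0.070/-0.190 → slack +0.599/-0.719; half-tol=0.130, Σhalf²=0.266801
  +D: nom +20.500 → Σnom=-38.940; wc +0.170/-0.220 → slack +0.769/-0.939; half-tol=0.195, Σhalf²=0.304826
  +E: nom +35.000 → Σnom=-3.940; wc +0.030/-0.260 → slack +0.799/-1.199; half-tol=0.145, Σhalf²=0.325851
  -F: nom -22.080 → Σnom=-26.020; wc +0.090/-0.250 → slack +0.889/-1.449; half-tol=0.170, Σhalf²=0.354751
  -G: nom -5.400 → Σnom=-31.420; wc +0.030/-0.340 → slack +0.919/-1.789; half-tol=0.185, Σhalf²=0.388976
  +H: nom +24.190 → Σnom=-7.230; wc +0.200/-0.200 → slack +1.119/-1.989; half-tol=0.200, Σhalf²=0.428976
Nominal = -7.230. Worst-case = [-7.230 - 1.989, -7.230 + 1.119] = [-9.219, -6.111]. RSS = √0.428976 = 0.655.

nominal=-7.230 wc=[-9.219,-6.111] rss=0.655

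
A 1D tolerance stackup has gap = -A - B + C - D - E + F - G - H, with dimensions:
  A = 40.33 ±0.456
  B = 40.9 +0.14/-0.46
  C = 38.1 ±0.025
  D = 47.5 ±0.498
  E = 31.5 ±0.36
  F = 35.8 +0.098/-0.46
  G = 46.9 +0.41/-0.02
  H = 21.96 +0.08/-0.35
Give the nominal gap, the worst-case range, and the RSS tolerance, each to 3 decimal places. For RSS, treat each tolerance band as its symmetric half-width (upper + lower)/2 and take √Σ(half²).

nominal=-155.190 wc=[-157.619,-152.923] rss=0.920

Stack each dimension's contribution:
  -A: nom -40.330 → Σnom=-40.330; wc +0.456/-0.456 → slack +0.456/-0.456; half-tol=0.456, Σhalf²=0.207936
  -B: nom -40.900 → Σnom=-81.230; wc +0.460/-0.140 → slack +0.916/-0.596; half-tol=0.300, Σhalf²=0.297936
  +C: nom +38.100 → Σnom=-43.130; wc +0.025/-0.025 → slack +0.941/-0.621; half-tol=0.025, Σhalf²=0.298561
  -D: nom -47.500 → Σnom=-90.630; wc +0.498/-0.498 → slack +1.439/-1.119; half-tol=0.498, Σhalf²=0.546565
  -E: nom -31.500 → Σnom=-122.130; wc +0.360/-0.360 → slack +1.799/-1.479; half-tol=0.360, Σhalf²=0.676165
  +F: nom +35.800 → Σnom=-86.330; wc +0.098/-0.460 → slack +1.897/-1.939; half-tol=0.279, Σhalf²=0.754006
  -G: nom -46.900 → Σnom=-133.230; wc +0.020/-0.410 → slack +1.917/-2.349; half-tol=0.215, Σhalf²=0.800231
  -H: nom -21.960 → Σnom=-155.190; wc +0.350/-0.080 → slack +2.267/-2.429; half-tol=0.215, Σhalf²=0.846456
Nominal = -155.190. Worst-case = [-155.190 - 2.429, -155.190 + 2.267] = [-157.619, -152.923]. RSS = √0.846456 = 0.920.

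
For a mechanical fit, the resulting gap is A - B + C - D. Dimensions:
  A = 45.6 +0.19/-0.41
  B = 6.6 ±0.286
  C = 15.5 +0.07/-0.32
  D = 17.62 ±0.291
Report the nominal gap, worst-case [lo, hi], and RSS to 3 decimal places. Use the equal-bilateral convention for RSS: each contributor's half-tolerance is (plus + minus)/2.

nominal=36.880 wc=[35.573,37.717] rss=0.543

Stack each dimension's contribution:
  +A: nom +45.600 → Σnom=45.600; wc +0.190/-0.410 → slack +0.190/-0.410; half-tol=0.300, Σhalf²=0.090000
  -B: nom -6.600 → Σnom=39.000; wc +0.286/-0.286 → slack +0.476/-0.696; half-tol=0.286, Σhalf²=0.171796
  +C: nom +15.500 → Σnom=54.500; wc +0.070/-0.320 → slack +0.546/-1.016; half-tol=0.195, Σhalf²=0.209821
  -D: nom -17.620 → Σnom=36.880; wc +0.291/-0.291 → slack +0.837/-1.307; half-tol=0.291, Σhalf²=0.294502
Nominal = 36.880. Worst-case = [36.880 - 1.307, 36.880 + 0.837] = [35.573, 37.717]. RSS = √0.294502 = 0.543.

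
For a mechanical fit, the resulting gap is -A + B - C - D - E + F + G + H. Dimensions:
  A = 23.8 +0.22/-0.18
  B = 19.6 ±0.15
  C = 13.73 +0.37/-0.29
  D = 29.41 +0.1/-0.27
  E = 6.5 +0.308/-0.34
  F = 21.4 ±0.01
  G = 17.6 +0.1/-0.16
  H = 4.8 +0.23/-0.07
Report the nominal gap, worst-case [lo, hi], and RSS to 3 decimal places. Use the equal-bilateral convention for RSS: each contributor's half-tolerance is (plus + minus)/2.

Stack each dimension's contribution:
  -A: nom -23.800 → Σnom=-23.800; wc +0.180/-0.220 → slack +0.180/-0.220; half-tol=0.200, Σhalf²=0.040000
  +B: nom +19.600 → Σnom=-4.200; wc +0.150/-0.150 → slack +0.330/-0.370; half-tol=0.150, Σhalf²=0.062500
  -C: nom -13.730 → Σnom=-17.930; wc +0.290/-0.370 → slack +0.620/-0.740; half-tol=0.330, Σhalf²=0.171400
  -D: nom -29.410 → Σnom=-47.340; wc +0.270/-0.100 → slack +0.890/-0.840; half-tol=0.185, Σhalf²=0.205625
  -E: nom -6.500 → Σnom=-53.840; wc +0.340/-0.308 → slack +1.230/-1.148; half-tol=0.324, Σhalf²=0.310601
  +F: nom +21.400 → Σnom=-32.440; wc +0.010/-0.010 → slack +1.240/-1.158; half-tol=0.010, Σhalf²=0.310701
  +G: nom +17.600 → Σnom=-14.840; wc +0.100/-0.160 → slack +1.340/-1.318; half-tol=0.130, Σhalf²=0.327601
  +H: nom +4.800 → Σnom=-10.040; wc +0.230/-0.070 → slack +1.570/-1.388; half-tol=0.150, Σhalf²=0.350101
Nominal = -10.040. Worst-case = [-10.040 - 1.388, -10.040 + 1.570] = [-11.428, -8.470]. RSS = √0.350101 = 0.592.

nominal=-10.040 wc=[-11.428,-8.470] rss=0.592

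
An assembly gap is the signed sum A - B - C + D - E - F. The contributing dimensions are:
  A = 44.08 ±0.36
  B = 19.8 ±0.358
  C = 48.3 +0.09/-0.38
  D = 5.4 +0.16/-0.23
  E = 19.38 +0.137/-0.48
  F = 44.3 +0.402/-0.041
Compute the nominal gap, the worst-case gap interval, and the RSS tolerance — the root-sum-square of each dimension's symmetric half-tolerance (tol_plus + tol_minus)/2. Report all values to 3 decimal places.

nominal=-82.300 wc=[-83.877,-80.521] rss=0.704

Stack each dimension's contribution:
  +A: nom +44.080 → Σnom=44.080; wc +0.360/-0.360 → slack +0.360/-0.360; half-tol=0.360, Σhalf²=0.129600
  -B: nom -19.800 → Σnom=24.280; wc +0.358/-0.358 → slack +0.718/-0.718; half-tol=0.358, Σhalf²=0.257764
  -C: nom -48.300 → Σnom=-24.020; wc +0.380/-0.090 → slack +1.098/-0.808; half-tol=0.235, Σhalf²=0.312989
  +D: nom +5.400 → Σnom=-18.620; wc +0.160/-0.230 → slack +1.258/-1.038; half-tol=0.195, Σhalf²=0.351014
  -E: nom -19.380 → Σnom=-38.000; wc +0.480/-0.137 → slack +1.738/-1.175; half-tol=0.308, Σhalf²=0.446186
  -F: nom -44.300 → Σnom=-82.300; wc +0.041/-0.402 → slack +1.779/-1.577; half-tol=0.222, Σhalf²=0.495248
Nominal = -82.300. Worst-case = [-82.300 - 1.577, -82.300 + 1.779] = [-83.877, -80.521]. RSS = √0.495248 = 0.704.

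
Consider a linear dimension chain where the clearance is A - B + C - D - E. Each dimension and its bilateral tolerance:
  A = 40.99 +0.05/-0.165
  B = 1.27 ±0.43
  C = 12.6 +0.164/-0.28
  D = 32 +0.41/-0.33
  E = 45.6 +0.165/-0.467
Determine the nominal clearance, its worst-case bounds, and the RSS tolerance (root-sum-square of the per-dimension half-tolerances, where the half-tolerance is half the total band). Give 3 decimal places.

Stack each dimension's contribution:
  +A: nom +40.990 → Σnom=40.990; wc +0.050/-0.165 → slack +0.050/-0.165; half-tol=0.108, Σhalf²=0.011556
  -B: nom -1.270 → Σnom=39.720; wc +0.430/-0.430 → slack +0.480/-0.595; half-tol=0.430, Σhalf²=0.196456
  +C: nom +12.600 → Σnom=52.320; wc +0.164/-0.280 → slack +0.644/-0.875; half-tol=0.222, Σhalf²=0.245740
  -D: nom -32.000 → Σnom=20.320; wc +0.330/-0.410 → slack +0.974/-1.285; half-tol=0.370, Σhalf²=0.382640
  -E: nom -45.600 → Σnom=-25.280; wc +0.467/-0.165 → slack +1.441/-1.450; half-tol=0.316, Σhalf²=0.482496
Nominal = -25.280. Worst-case = [-25.280 - 1.450, -25.280 + 1.441] = [-26.730, -23.839]. RSS = √0.482496 = 0.695.

nominal=-25.280 wc=[-26.730,-23.839] rss=0.695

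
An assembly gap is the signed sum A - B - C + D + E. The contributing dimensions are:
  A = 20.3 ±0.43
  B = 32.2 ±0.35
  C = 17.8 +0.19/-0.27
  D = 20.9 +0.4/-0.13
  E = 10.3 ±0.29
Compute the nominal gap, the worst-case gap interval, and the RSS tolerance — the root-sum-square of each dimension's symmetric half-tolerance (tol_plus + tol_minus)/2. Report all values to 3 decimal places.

Stack each dimension's contribution:
  +A: nom +20.300 → Σnom=20.300; wc +0.430/-0.430 → slack +0.430/-0.430; half-tol=0.430, Σhalf²=0.184900
  -B: nom -32.200 → Σnom=-11.900; wc +0.350/-0.350 → slack +0.780/-0.780; half-tol=0.350, Σhalf²=0.307400
  -C: nom -17.800 → Σnom=-29.700; wc +0.270/-0.190 → slack +1.050/-0.970; half-tol=0.230, Σhalf²=0.360300
  +D: nom +20.900 → Σnom=-8.800; wc +0.400/-0.130 → slack +1.450/-1.100; half-tol=0.265, Σhalf²=0.430525
  +E: nom +10.300 → Σnom=1.500; wc +0.290/-0.290 → slack +1.740/-1.390; half-tol=0.290, Σhalf²=0.514625
Nominal = 1.500. Worst-case = [1.500 - 1.390, 1.500 + 1.740] = [0.110, 3.240]. RSS = √0.514625 = 0.717.

nominal=1.500 wc=[0.110,3.240] rss=0.717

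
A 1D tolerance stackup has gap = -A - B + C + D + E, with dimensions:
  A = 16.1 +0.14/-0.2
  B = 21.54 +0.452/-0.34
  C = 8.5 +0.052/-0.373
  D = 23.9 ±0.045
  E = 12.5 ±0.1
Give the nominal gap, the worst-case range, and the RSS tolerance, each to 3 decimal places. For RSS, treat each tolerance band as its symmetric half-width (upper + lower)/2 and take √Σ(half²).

nominal=7.260 wc=[6.150,7.997] rss=0.493

Stack each dimension's contribution:
  -A: nom -16.100 → Σnom=-16.100; wc +0.200/-0.140 → slack +0.200/-0.140; half-tol=0.170, Σhalf²=0.028900
  -B: nom -21.540 → Σnom=-37.640; wc +0.340/-0.452 → slack +0.540/-0.592; half-tol=0.396, Σhalf²=0.185716
  +C: nom +8.500 → Σnom=-29.140; wc +0.052/-0.373 → slack +0.592/-0.965; half-tol=0.212, Σhalf²=0.230872
  +D: nom +23.900 → Σnom=-5.240; wc +0.045/-0.045 → slack +0.637/-1.010; half-tol=0.045, Σhalf²=0.232897
  +E: nom +12.500 → Σnom=7.260; wc +0.100/-0.100 → slack +0.737/-1.110; half-tol=0.100, Σhalf²=0.242897
Nominal = 7.260. Worst-case = [7.260 - 1.110, 7.260 + 0.737] = [6.150, 7.997]. RSS = √0.242897 = 0.493.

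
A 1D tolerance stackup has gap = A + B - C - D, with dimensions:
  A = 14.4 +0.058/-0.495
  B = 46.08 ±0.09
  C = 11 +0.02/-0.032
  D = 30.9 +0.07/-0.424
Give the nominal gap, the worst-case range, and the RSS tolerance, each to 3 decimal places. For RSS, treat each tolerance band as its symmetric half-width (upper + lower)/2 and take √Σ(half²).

nominal=18.580 wc=[17.905,19.184] rss=0.382

Stack each dimension's contribution:
  +A: nom +14.400 → Σnom=14.400; wc +0.058/-0.495 → slack +0.058/-0.495; half-tol=0.277, Σhalf²=0.076452
  +B: nom +46.080 → Σnom=60.480; wc +0.090/-0.090 → slack +0.148/-0.585; half-tol=0.090, Σhalf²=0.084552
  -C: nom -11.000 → Σnom=49.480; wc +0.032/-0.020 → slack +0.180/-0.605; half-tol=0.026, Σhalf²=0.085228
  -D: nom -30.900 → Σnom=18.580; wc +0.424/-0.070 → slack +0.604/-0.675; half-tol=0.247, Σhalf²=0.146237
Nominal = 18.580. Worst-case = [18.580 - 0.675, 18.580 + 0.604] = [17.905, 19.184]. RSS = √0.146237 = 0.382.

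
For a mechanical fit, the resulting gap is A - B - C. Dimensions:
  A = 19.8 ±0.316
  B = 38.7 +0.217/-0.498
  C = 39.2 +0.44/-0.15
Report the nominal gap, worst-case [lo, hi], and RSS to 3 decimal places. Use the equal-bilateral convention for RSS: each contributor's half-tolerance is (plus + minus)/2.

Stack each dimension's contribution:
  +A: nom +19.800 → Σnom=19.800; wc +0.316/-0.316 → slack +0.316/-0.316; half-tol=0.316, Σhalf²=0.099856
  -B: nom -38.700 → Σnom=-18.900; wc +0.498/-0.217 → slack +0.814/-0.533; half-tol=0.357, Σhalf²=0.227662
  -C: nom -39.200 → Σnom=-58.100; wc +0.150/-0.440 → slack +0.964/-0.973; half-tol=0.295, Σhalf²=0.314687
Nominal = -58.100. Worst-case = [-58.100 - 0.973, -58.100 + 0.964] = [-59.073, -57.136]. RSS = √0.314687 = 0.561.

nominal=-58.100 wc=[-59.073,-57.136] rss=0.561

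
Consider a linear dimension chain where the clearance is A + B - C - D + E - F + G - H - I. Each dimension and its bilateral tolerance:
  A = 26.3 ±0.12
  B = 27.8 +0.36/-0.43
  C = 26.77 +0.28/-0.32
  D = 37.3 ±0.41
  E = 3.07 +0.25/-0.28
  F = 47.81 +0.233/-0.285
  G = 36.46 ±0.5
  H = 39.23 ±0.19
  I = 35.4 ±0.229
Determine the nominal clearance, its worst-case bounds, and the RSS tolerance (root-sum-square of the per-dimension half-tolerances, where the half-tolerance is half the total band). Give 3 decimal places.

nominal=-92.880 wc=[-95.552,-90.216] rss=0.951

Stack each dimension's contribution:
  +A: nom +26.300 → Σnom=26.300; wc +0.120/-0.120 → slack +0.120/-0.120; half-tol=0.120, Σhalf²=0.014400
  +B: nom +27.800 → Σnom=54.100; wc +0.360/-0.430 → slack +0.480/-0.550; half-tol=0.395, Σhalf²=0.170425
  -C: nom -26.770 → Σnom=27.330; wc +0.320/-0.280 → slack +0.800/-0.830; half-tol=0.300, Σhalf²=0.260425
  -D: nom -37.300 → Σnom=-9.970; wc +0.410/-0.410 → slack +1.210/-1.240; half-tol=0.410, Σhalf²=0.428525
  +E: nom +3.070 → Σnom=-6.900; wc +0.250/-0.280 → slack +1.460/-1.520; half-tol=0.265, Σhalf²=0.498750
  -F: nom -47.810 → Σnom=-54.710; wc +0.285/-0.233 → slack +1.745/-1.753; half-tol=0.259, Σhalf²=0.565831
  +G: nom +36.460 → Σnom=-18.250; wc +0.500/-0.500 → slack +2.245/-2.253; half-tol=0.500, Σhalf²=0.815831
  -H: nom -39.230 → Σnom=-57.480; wc +0.190/-0.190 → slack +2.435/-2.443; half-tol=0.190, Σhalf²=0.851931
  -I: nom -35.400 → Σnom=-92.880; wc +0.229/-0.229 → slack +2.664/-2.672; half-tol=0.229, Σhalf²=0.904372
Nominal = -92.880. Worst-case = [-92.880 - 2.672, -92.880 + 2.664] = [-95.552, -90.216]. RSS = √0.904372 = 0.951.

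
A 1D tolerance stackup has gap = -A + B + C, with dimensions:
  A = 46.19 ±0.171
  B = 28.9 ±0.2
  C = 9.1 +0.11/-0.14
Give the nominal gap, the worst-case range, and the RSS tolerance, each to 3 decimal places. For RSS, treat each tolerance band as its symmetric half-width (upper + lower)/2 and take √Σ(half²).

Stack each dimension's contribution:
  -A: nom -46.190 → Σnom=-46.190; wc +0.171/-0.171 → slack +0.171/-0.171; half-tol=0.171, Σhalf²=0.029241
  +B: nom +28.900 → Σnom=-17.290; wc +0.200/-0.200 → slack +0.371/-0.371; half-tol=0.200, Σhalf²=0.069241
  +C: nom +9.100 → Σnom=-8.190; wc +0.110/-0.140 → slack +0.481/-0.511; half-tol=0.125, Σhalf²=0.084866
Nominal = -8.190. Worst-case = [-8.190 - 0.511, -8.190 + 0.481] = [-8.701, -7.709]. RSS = √0.084866 = 0.291.

nominal=-8.190 wc=[-8.701,-7.709] rss=0.291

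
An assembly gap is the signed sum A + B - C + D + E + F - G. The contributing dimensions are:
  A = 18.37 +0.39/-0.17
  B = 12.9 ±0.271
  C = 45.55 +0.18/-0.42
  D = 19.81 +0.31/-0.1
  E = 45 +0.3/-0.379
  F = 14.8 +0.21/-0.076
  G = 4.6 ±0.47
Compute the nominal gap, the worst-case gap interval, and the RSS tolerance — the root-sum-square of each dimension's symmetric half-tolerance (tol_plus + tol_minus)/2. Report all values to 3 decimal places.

Stack each dimension's contribution:
  +A: nom +18.370 → Σnom=18.370; wc +0.390/-0.170 → slack +0.390/-0.170; half-tol=0.280, Σhalf²=0.078400
  +B: nom +12.900 → Σnom=31.270; wc +0.271/-0.271 → slack +0.661/-0.441; half-tol=0.271, Σhalf²=0.151841
  -C: nom -45.550 → Σnom=-14.280; wc +0.420/-0.180 → slack +1.081/-0.621; half-tol=0.300, Σhalf²=0.241841
  +D: nom +19.810 → Σnom=5.530; wc +0.310/-0.100 → slack +1.391/-0.721; half-tol=0.205, Σhalf²=0.283866
  +E: nom +45.000 → Σnom=50.530; wc +0.300/-0.379 → slack +1.691/-1.100; half-tol=0.340, Σhalf²=0.399126
  +F: nom +14.800 → Σnom=65.330; wc +0.210/-0.076 → slack +1.901/-1.176; half-tol=0.143, Σhalf²=0.419575
  -G: nom -4.600 → Σnom=60.730; wc +0.470/-0.470 → slack +2.371/-1.646; half-tol=0.470, Σhalf²=0.640475
Nominal = 60.730. Worst-case = [60.730 - 1.646, 60.730 + 2.371] = [59.084, 63.101]. RSS = √0.640475 = 0.800.

nominal=60.730 wc=[59.084,63.101] rss=0.800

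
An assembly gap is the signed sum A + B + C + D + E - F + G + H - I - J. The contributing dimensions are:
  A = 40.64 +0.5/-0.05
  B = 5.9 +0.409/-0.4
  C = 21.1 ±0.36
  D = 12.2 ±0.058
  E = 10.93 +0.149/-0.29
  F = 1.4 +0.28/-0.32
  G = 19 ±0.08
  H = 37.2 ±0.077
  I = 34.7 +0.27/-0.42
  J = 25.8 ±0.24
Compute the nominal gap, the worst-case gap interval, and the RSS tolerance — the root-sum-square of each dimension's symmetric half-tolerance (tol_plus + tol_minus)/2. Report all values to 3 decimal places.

Stack each dimension's contribution:
  +A: nom +40.640 → Σnom=40.640; wc +0.500/-0.050 → slack +0.500/-0.050; half-tol=0.275, Σhalf²=0.075625
  +B: nom +5.900 → Σnom=46.540; wc +0.409/-0.400 → slack +0.909/-0.450; half-tol=0.404, Σhalf²=0.239245
  +C: nom +21.100 → Σnom=67.640; wc +0.360/-0.360 → slack +1.269/-0.810; half-tol=0.360, Σhalf²=0.368845
  +D: nom +12.200 → Σnom=79.840; wc +0.058/-0.058 → slack +1.327/-0.868; half-tol=0.058, Σhalf²=0.372209
  +E: nom +10.930 → Σnom=90.770; wc +0.149/-0.290 → slack +1.476/-1.158; half-tol=0.219, Σhalf²=0.420389
  -F: nom -1.400 → Σnom=89.370; wc +0.320/-0.280 → slack +1.796/-1.438; half-tol=0.300, Σhalf²=0.510389
  +G: nom +19.000 → Σnom=108.370; wc +0.080/-0.080 → slack +1.876/-1.518; half-tol=0.080, Σhalf²=0.516789
  +H: nom +37.200 → Σnom=145.570; wc +0.077/-0.077 → slack +1.953/-1.595; half-tol=0.077, Σhalf²=0.522718
  -I: nom -34.700 → Σnom=110.870; wc +0.420/-0.270 → slack +2.373/-1.865; half-tol=0.345, Σhalf²=0.641743
  -J: nom -25.800 → Σnom=85.070; wc +0.240/-0.240 → slack +2.613/-2.105; half-tol=0.240, Σhalf²=0.699343
Nominal = 85.070. Worst-case = [85.070 - 2.105, 85.070 + 2.613] = [82.965, 87.683]. RSS = √0.699343 = 0.836.

nominal=85.070 wc=[82.965,87.683] rss=0.836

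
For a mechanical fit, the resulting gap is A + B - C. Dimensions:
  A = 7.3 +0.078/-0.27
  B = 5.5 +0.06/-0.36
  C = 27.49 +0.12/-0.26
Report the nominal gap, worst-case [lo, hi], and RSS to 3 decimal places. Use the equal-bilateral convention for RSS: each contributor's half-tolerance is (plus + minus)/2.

nominal=-14.690 wc=[-15.440,-14.292] rss=0.332

Stack each dimension's contribution:
  +A: nom +7.300 → Σnom=7.300; wc +0.078/-0.270 → slack +0.078/-0.270; half-tol=0.174, Σhalf²=0.030276
  +B: nom +5.500 → Σnom=12.800; wc +0.060/-0.360 → slack +0.138/-0.630; half-tol=0.210, Σhalf²=0.074376
  -C: nom -27.490 → Σnom=-14.690; wc +0.260/-0.120 → slack +0.398/-0.750; half-tol=0.190, Σhalf²=0.110476
Nominal = -14.690. Worst-case = [-14.690 - 0.750, -14.690 + 0.398] = [-15.440, -14.292]. RSS = √0.110476 = 0.332.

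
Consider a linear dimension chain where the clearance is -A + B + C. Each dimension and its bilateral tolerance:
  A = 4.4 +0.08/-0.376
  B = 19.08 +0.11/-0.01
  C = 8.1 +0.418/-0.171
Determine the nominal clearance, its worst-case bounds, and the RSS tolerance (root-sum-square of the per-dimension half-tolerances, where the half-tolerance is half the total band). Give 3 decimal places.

nominal=22.780 wc=[22.519,23.684] rss=0.377

Stack each dimension's contribution:
  -A: nom -4.400 → Σnom=-4.400; wc +0.376/-0.080 → slack +0.376/-0.080; half-tol=0.228, Σhalf²=0.051984
  +B: nom +19.080 → Σnom=14.680; wc +0.110/-0.010 → slack +0.486/-0.090; half-tol=0.060, Σhalf²=0.055584
  +C: nom +8.100 → Σnom=22.780; wc +0.418/-0.171 → slack +0.904/-0.261; half-tol=0.294, Σhalf²=0.142314
Nominal = 22.780. Worst-case = [22.780 - 0.261, 22.780 + 0.904] = [22.519, 23.684]. RSS = √0.142314 = 0.377.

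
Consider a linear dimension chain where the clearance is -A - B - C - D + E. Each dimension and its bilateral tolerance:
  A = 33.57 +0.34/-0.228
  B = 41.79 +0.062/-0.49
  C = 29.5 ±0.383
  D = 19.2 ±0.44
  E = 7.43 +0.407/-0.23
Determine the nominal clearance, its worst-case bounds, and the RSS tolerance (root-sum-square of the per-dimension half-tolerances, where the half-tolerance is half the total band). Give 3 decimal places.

nominal=-116.630 wc=[-118.085,-114.682] rss=0.774

Stack each dimension's contribution:
  -A: nom -33.570 → Σnom=-33.570; wc +0.228/-0.340 → slack +0.228/-0.340; half-tol=0.284, Σhalf²=0.080656
  -B: nom -41.790 → Σnom=-75.360; wc +0.490/-0.062 → slack +0.718/-0.402; half-tol=0.276, Σhalf²=0.156832
  -C: nom -29.500 → Σnom=-104.860; wc +0.383/-0.383 → slack +1.101/-0.785; half-tol=0.383, Σhalf²=0.303521
  -D: nom -19.200 → Σnom=-124.060; wc +0.440/-0.440 → slack +1.541/-1.225; half-tol=0.440, Σhalf²=0.497121
  +E: nom +7.430 → Σnom=-116.630; wc +0.407/-0.230 → slack +1.948/-1.455; half-tol=0.319, Σhalf²=0.598563
Nominal = -116.630. Worst-case = [-116.630 - 1.455, -116.630 + 1.948] = [-118.085, -114.682]. RSS = √0.598563 = 0.774.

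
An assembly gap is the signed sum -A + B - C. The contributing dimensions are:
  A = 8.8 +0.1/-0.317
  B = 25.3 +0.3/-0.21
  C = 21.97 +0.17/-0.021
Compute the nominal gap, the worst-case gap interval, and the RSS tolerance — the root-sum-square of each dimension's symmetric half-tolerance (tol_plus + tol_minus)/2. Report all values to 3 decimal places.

nominal=-5.470 wc=[-5.950,-4.832] rss=0.343

Stack each dimension's contribution:
  -A: nom -8.800 → Σnom=-8.800; wc +0.317/-0.100 → slack +0.317/-0.100; half-tol=0.209, Σhalf²=0.043472
  +B: nom +25.300 → Σnom=16.500; wc +0.300/-0.210 → slack +0.617/-0.310; half-tol=0.255, Σhalf²=0.108497
  -C: nom -21.970 → Σnom=-5.470; wc +0.021/-0.170 → slack +0.638/-0.480; half-tol=0.096, Σhalf²=0.117618
Nominal = -5.470. Worst-case = [-5.470 - 0.480, -5.470 + 0.638] = [-5.950, -4.832]. RSS = √0.117618 = 0.343.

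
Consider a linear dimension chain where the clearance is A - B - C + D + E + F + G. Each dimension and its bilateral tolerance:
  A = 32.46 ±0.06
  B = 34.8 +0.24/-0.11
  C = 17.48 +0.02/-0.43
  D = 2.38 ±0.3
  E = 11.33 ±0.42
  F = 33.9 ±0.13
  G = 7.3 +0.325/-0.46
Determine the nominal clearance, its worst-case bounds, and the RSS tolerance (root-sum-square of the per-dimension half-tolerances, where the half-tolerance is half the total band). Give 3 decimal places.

nominal=35.090 wc=[33.460,36.865] rss=0.723

Stack each dimension's contribution:
  +A: nom +32.460 → Σnom=32.460; wc +0.060/-0.060 → slack +0.060/-0.060; half-tol=0.060, Σhalf²=0.003600
  -B: nom -34.800 → Σnom=-2.340; wc +0.110/-0.240 → slack +0.170/-0.300; half-tol=0.175, Σhalf²=0.034225
  -C: nom -17.480 → Σnom=-19.820; wc +0.430/-0.020 → slack +0.600/-0.320; half-tol=0.225, Σhalf²=0.084850
  +D: nom +2.380 → Σnom=-17.440; wc +0.300/-0.300 → slack +0.900/-0.620; half-tol=0.300, Σhalf²=0.174850
  +E: nom +11.330 → Σnom=-6.110; wc +0.420/-0.420 → slack +1.320/-1.040; half-tol=0.420, Σhalf²=0.351250
  +F: nom +33.900 → Σnom=27.790; wc +0.130/-0.130 → slack +1.450/-1.170; half-tol=0.130, Σhalf²=0.368150
  +G: nom +7.300 → Σnom=35.090; wc +0.325/-0.460 → slack +1.775/-1.630; half-tol=0.393, Σhalf²=0.522206
Nominal = 35.090. Worst-case = [35.090 - 1.630, 35.090 + 1.775] = [33.460, 36.865]. RSS = √0.522206 = 0.723.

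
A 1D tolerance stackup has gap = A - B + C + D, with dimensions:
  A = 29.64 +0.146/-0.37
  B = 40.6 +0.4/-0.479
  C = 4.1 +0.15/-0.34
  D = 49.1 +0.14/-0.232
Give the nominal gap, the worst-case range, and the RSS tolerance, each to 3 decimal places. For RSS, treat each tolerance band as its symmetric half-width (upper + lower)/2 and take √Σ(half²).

nominal=42.240 wc=[40.898,43.155] rss=0.595

Stack each dimension's contribution:
  +A: nom +29.640 → Σnom=29.640; wc +0.146/-0.370 → slack +0.146/-0.370; half-tol=0.258, Σhalf²=0.066564
  -B: nom -40.600 → Σnom=-10.960; wc +0.479/-0.400 → slack +0.625/-0.770; half-tol=0.440, Σhalf²=0.259724
  +C: nom +4.100 → Σnom=-6.860; wc +0.150/-0.340 → slack +0.775/-1.110; half-tol=0.245, Σhalf²=0.319749
  +D: nom +49.100 → Σnom=42.240; wc +0.140/-0.232 → slack +0.915/-1.342; half-tol=0.186, Σhalf²=0.354345
Nominal = 42.240. Worst-case = [42.240 - 1.342, 42.240 + 0.915] = [40.898, 43.155]. RSS = √0.354345 = 0.595.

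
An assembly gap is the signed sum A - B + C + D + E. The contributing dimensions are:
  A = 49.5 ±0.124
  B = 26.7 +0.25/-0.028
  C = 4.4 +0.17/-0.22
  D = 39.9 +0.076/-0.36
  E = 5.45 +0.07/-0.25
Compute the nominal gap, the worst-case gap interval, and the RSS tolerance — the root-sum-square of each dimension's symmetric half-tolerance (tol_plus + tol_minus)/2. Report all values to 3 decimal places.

Stack each dimension's contribution:
  +A: nom +49.500 → Σnom=49.500; wc +0.124/-0.124 → slack +0.124/-0.124; half-tol=0.124, Σhalf²=0.015376
  -B: nom -26.700 → Σnom=22.800; wc +0.028/-0.250 → slack +0.152/-0.374; half-tol=0.139, Σhalf²=0.034697
  +C: nom +4.400 → Σnom=27.200; wc +0.170/-0.220 → slack +0.322/-0.594; half-tol=0.195, Σhalf²=0.072722
  +D: nom +39.900 → Σnom=67.100; wc +0.076/-0.360 → slack +0.398/-0.954; half-tol=0.218, Σhalf²=0.120246
  +E: nom +5.450 → Σnom=72.550; wc +0.070/-0.250 → slack +0.468/-1.204; half-tol=0.160, Σhalf²=0.145846
Nominal = 72.550. Worst-case = [72.550 - 1.204, 72.550 + 0.468] = [71.346, 73.018]. RSS = √0.145846 = 0.382.

nominal=72.550 wc=[71.346,73.018] rss=0.382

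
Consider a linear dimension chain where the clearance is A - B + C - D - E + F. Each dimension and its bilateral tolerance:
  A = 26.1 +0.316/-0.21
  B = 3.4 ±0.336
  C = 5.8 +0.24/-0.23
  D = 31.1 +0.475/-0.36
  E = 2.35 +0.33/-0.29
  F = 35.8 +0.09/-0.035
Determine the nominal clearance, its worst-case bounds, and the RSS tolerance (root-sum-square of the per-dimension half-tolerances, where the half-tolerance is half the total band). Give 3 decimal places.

nominal=30.850 wc=[29.234,32.482] rss=0.715

Stack each dimension's contribution:
  +A: nom +26.100 → Σnom=26.100; wc +0.316/-0.210 → slack +0.316/-0.210; half-tol=0.263, Σhalf²=0.069169
  -B: nom -3.400 → Σnom=22.700; wc +0.336/-0.336 → slack +0.652/-0.546; half-tol=0.336, Σhalf²=0.182065
  +C: nom +5.800 → Σnom=28.500; wc +0.240/-0.230 → slack +0.892/-0.776; half-tol=0.235, Σhalf²=0.237290
  -D: nom -31.100 → Σnom=-2.600; wc +0.360/-0.475 → slack +1.252/-1.251; half-tol=0.417, Σhalf²=0.411596
  -E: nom -2.350 → Σnom=-4.950; wc +0.290/-0.330 → slack +1.542/-1.581; half-tol=0.310, Σhalf²=0.507696
  +F: nom +35.800 → Σnom=30.850; wc +0.090/-0.035 → slack +1.632/-1.616; half-tol=0.062, Σhalf²=0.511602
Nominal = 30.850. Worst-case = [30.850 - 1.616, 30.850 + 1.632] = [29.234, 32.482]. RSS = √0.511602 = 0.715.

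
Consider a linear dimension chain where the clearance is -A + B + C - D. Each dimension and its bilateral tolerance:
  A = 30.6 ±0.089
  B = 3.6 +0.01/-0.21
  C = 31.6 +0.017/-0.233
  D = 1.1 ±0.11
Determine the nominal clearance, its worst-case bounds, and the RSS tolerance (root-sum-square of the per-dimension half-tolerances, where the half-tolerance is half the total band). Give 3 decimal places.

nominal=3.500 wc=[2.858,3.726] rss=0.219

Stack each dimension's contribution:
  -A: nom -30.600 → Σnom=-30.600; wc +0.089/-0.089 → slack +0.089/-0.089; half-tol=0.089, Σhalf²=0.007921
  +B: nom +3.600 → Σnom=-27.000; wc +0.010/-0.210 → slack +0.099/-0.299; half-tol=0.110, Σhalf²=0.020021
  +C: nom +31.600 → Σnom=4.600; wc +0.017/-0.233 → slack +0.116/-0.532; half-tol=0.125, Σhalf²=0.035646
  -D: nom -1.100 → Σnom=3.500; wc +0.110/-0.110 → slack +0.226/-0.642; half-tol=0.110, Σhalf²=0.047746
Nominal = 3.500. Worst-case = [3.500 - 0.642, 3.500 + 0.226] = [2.858, 3.726]. RSS = √0.047746 = 0.219.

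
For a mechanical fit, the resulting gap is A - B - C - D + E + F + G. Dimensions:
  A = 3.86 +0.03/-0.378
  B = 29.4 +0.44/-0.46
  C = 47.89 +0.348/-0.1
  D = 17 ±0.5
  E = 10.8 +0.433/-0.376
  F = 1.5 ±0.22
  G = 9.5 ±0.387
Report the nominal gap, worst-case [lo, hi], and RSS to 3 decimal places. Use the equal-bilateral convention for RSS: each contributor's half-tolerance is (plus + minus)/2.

nominal=-68.630 wc=[-71.279,-66.500] rss=0.952

Stack each dimension's contribution:
  +A: nom +3.860 → Σnom=3.860; wc +0.030/-0.378 → slack +0.030/-0.378; half-tol=0.204, Σhalf²=0.041616
  -B: nom -29.400 → Σnom=-25.540; wc +0.460/-0.440 → slack +0.490/-0.818; half-tol=0.450, Σhalf²=0.244116
  -C: nom -47.890 → Σnom=-73.430; wc +0.100/-0.348 → slack +0.590/-1.166; half-tol=0.224, Σhalf²=0.294292
  -D: nom -17.000 → Σnom=-90.430; wc +0.500/-0.500 → slack +1.090/-1.666; half-tol=0.500, Σhalf²=0.544292
  +E: nom +10.800 → Σnom=-79.630; wc +0.433/-0.376 → slack +1.523/-2.042; half-tol=0.404, Σhalf²=0.707912
  +F: nom +1.500 → Σnom=-78.130; wc +0.220/-0.220 → slack +1.743/-2.262; half-tol=0.220, Σhalf²=0.756312
  +G: nom +9.500 → Σnom=-68.630; wc +0.387/-0.387 → slack +2.130/-2.649; half-tol=0.387, Σhalf²=0.906081
Nominal = -68.630. Worst-case = [-68.630 - 2.649, -68.630 + 2.130] = [-71.279, -66.500]. RSS = √0.906081 = 0.952.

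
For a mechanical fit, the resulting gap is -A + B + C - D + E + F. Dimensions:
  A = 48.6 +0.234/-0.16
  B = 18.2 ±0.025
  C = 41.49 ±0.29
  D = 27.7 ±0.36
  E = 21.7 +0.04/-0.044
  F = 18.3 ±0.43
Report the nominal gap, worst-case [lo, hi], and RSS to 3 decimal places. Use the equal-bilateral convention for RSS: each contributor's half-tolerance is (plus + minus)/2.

Stack each dimension's contribution:
  -A: nom -48.600 → Σnom=-48.600; wc +0.160/-0.234 → slack +0.160/-0.234; half-tol=0.197, Σhalf²=0.038809
  +B: nom +18.200 → Σnom=-30.400; wc +0.025/-0.025 → slack +0.185/-0.259; half-tol=0.025, Σhalf²=0.039434
  +C: nom +41.490 → Σnom=11.090; wc +0.290/-0.290 → slack +0.475/-0.549; half-tol=0.290, Σhalf²=0.123534
  -D: nom -27.700 → Σnom=-16.610; wc +0.360/-0.360 → slack +0.835/-0.909; half-tol=0.360, Σhalf²=0.253134
  +E: nom +21.700 → Σnom=5.090; wc +0.040/-0.044 → slack +0.875/-0.953; half-tol=0.042, Σhalf²=0.254898
  +F: nom +18.300 → Σnom=23.390; wc +0.430/-0.430 → slack +1.305/-1.383; half-tol=0.430, Σhalf²=0.439798
Nominal = 23.390. Worst-case = [23.390 - 1.383, 23.390 + 1.305] = [22.007, 24.695]. RSS = √0.439798 = 0.663.

nominal=23.390 wc=[22.007,24.695] rss=0.663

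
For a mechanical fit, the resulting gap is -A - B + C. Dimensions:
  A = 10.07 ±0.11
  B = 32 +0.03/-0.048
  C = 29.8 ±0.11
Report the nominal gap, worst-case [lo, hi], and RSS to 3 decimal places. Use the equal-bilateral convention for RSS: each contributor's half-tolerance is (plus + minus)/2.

nominal=-12.270 wc=[-12.520,-12.002] rss=0.160

Stack each dimension's contribution:
  -A: nom -10.070 → Σnom=-10.070; wc +0.110/-0.110 → slack +0.110/-0.110; half-tol=0.110, Σhalf²=0.012100
  -B: nom -32.000 → Σnom=-42.070; wc +0.048/-0.030 → slack +0.158/-0.140; half-tol=0.039, Σhalf²=0.013621
  +C: nom +29.800 → Σnom=-12.270; wc +0.110/-0.110 → slack +0.268/-0.250; half-tol=0.110, Σhalf²=0.025721
Nominal = -12.270. Worst-case = [-12.270 - 0.250, -12.270 + 0.268] = [-12.520, -12.002]. RSS = √0.025721 = 0.160.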